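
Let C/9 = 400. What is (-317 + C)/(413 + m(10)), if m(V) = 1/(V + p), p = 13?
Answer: 75509/9500 ≈ 7.9483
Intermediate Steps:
C = 3600 (C = 9*400 = 3600)
m(V) = 1/(13 + V) (m(V) = 1/(V + 13) = 1/(13 + V))
(-317 + C)/(413 + m(10)) = (-317 + 3600)/(413 + 1/(13 + 10)) = 3283/(413 + 1/23) = 3283/(9500/23) = 3283*(23/9500) = 75509/9500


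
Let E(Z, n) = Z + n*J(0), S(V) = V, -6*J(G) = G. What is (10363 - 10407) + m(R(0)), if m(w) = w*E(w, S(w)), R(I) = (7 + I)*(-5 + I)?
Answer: 1181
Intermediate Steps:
J(G) = -G/6
R(I) = (-5 + I)*(7 + I)
E(Z, n) = Z (E(Z, n) = Z + n*(-⅙*0) = Z + n*0 = Z + 0 = Z)
m(w) = w² (m(w) = w*w = w²)
(10363 - 10407) + m(R(0)) = (10363 - 10407) + (-35 + 0² + 2*0)² = -44 + (-35 + 0 + 0)² = -44 + (-35)² = -44 + 1225 = 1181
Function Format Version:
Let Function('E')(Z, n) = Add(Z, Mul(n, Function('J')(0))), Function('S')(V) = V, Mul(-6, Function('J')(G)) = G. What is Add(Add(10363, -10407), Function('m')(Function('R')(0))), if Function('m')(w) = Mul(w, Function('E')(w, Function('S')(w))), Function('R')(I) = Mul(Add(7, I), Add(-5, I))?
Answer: 1181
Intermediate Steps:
Function('J')(G) = Mul(Rational(-1, 6), G)
Function('R')(I) = Mul(Add(-5, I), Add(7, I))
Function('E')(Z, n) = Z (Function('E')(Z, n) = Add(Z, Mul(n, Mul(Rational(-1, 6), 0))) = Add(Z, Mul(n, 0)) = Add(Z, 0) = Z)
Function('m')(w) = Pow(w, 2) (Function('m')(w) = Mul(w, w) = Pow(w, 2))
Add(Add(10363, -10407), Function('m')(Function('R')(0))) = Add(Add(10363, -10407), Pow(Add(-35, Pow(0, 2), Mul(2, 0)), 2)) = Add(-44, Pow(Add(-35, 0, 0), 2)) = Add(-44, Pow(-35, 2)) = Add(-44, 1225) = 1181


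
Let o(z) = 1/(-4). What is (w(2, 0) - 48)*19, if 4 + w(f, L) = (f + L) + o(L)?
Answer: -3819/4 ≈ -954.75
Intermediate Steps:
o(z) = -1/4
w(f, L) = -17/4 + L + f (w(f, L) = -4 + ((f + L) - 1/4) = -4 + ((L + f) - 1/4) = -4 + (-1/4 + L + f) = -17/4 + L + f)
(w(2, 0) - 48)*19 = ((-17/4 + 0 + 2) - 48)*19 = (-9/4 - 48)*19 = -201/4*19 = -3819/4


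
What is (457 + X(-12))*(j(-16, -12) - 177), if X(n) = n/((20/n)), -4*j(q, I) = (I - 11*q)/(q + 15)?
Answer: -315656/5 ≈ -63131.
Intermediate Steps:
j(q, I) = -(I - 11*q)/(4*(15 + q)) (j(q, I) = -(I - 11*q)/(4*(q + 15)) = -(I - 11*q)/(4*(15 + q)))
X(n) = n**2/20 (X(n) = n*(n/20) = n**2/20)
(457 + X(-12))*(j(-16, -12) - 177) = (457 + (1/20)*(-12)**2)*((-1*(-12) + 11*(-16))/(4*(15 - 16)) - 177) = (457 + (1/20)*144)*((1/4)*(12 - 176)/(-1) - 177) = (457 + 36/5)*((1/4)*(-1)*(-164) - 177) = 2321*(41 - 177)/5 = (2321/5)*(-136) = -315656/5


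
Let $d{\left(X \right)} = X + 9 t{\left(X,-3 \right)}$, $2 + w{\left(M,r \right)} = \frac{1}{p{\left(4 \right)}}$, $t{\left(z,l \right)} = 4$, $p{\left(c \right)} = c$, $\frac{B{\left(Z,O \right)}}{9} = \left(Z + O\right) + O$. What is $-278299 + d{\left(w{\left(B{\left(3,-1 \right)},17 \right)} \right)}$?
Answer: $- \frac{1113059}{4} \approx -2.7827 \cdot 10^{5}$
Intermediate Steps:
$B{\left(Z,O \right)} = 9 Z + 18 O$ ($B{\left(Z,O \right)} = 9 \left(\left(Z + O\right) + O\right) = 9 \left(\left(O + Z\right) + O\right) = 9 \left(Z + 2 O\right) = 9 Z + 18 O$)
$w{\left(M,r \right)} = - \frac{7}{4}$ ($w{\left(M,r \right)} = -2 + \frac{1}{4} = - \frac{7}{4}$)
$d{\left(X \right)} = 36 + X$ ($d{\left(X \right)} = X + 9 \cdot 4 = X + 36 = 36 + X$)
$-278299 + d{\left(w{\left(B{\left(3,-1 \right)},17 \right)} \right)} = -278299 + \left(36 - \frac{7}{4}\right) = -278299 + \frac{137}{4} = - \frac{1113059}{4}$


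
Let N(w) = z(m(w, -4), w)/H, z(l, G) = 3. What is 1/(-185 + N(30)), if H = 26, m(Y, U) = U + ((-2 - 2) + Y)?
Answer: -26/4807 ≈ -0.0054088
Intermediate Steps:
m(Y, U) = -4 + U + Y (m(Y, U) = U + (-4 + Y) = -4 + U + Y)
N(w) = 3/26
1/(-185 + N(30)) = 1/(-185 + 3/26) = 1/(-4807/26) = -26/4807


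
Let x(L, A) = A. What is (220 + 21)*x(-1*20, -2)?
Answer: -482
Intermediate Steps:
(220 + 21)*x(-1*20, -2) = (220 + 21)*(-2) = 241*(-2) = -482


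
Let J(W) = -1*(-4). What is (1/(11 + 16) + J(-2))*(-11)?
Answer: -1199/27 ≈ -44.407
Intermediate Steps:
J(W) = 4
(1/(11 + 16) + J(-2))*(-11) = (1/(11 + 16) + 4)*(-11) = (1/27 + 4)*(-11) = (109/27)*(-11) = -1199/27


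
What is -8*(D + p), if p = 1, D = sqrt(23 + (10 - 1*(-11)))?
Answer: -8 - 16*sqrt(11) ≈ -61.066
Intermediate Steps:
D = 2*sqrt(11) (D = sqrt(23 + (10 + 11)) = sqrt(23 + 21) = sqrt(44) = 2*sqrt(11) ≈ 6.6332)
-8*(D + p) = -8*(2*sqrt(11) + 1) = -8*(1 + 2*sqrt(11)) = -8 - 16*sqrt(11)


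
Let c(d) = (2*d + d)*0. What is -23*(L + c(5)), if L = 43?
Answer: -989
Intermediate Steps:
c(d) = 0 (c(d) = (3*d)*0 = 0)
-23*(L + c(5)) = -23*(43 + 0) = -23*43 = -989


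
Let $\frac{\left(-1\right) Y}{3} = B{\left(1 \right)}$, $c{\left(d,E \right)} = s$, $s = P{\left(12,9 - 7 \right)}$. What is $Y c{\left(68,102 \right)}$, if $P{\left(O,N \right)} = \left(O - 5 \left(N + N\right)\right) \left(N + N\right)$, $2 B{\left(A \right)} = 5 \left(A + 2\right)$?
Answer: $720$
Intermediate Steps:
$B{\left(A \right)} = 5 + \frac{5 A}{2}$ ($B{\left(A \right)} = \frac{5 \left(A + 2\right)}{2} = \frac{5 \left(2 + A\right)}{2} = \frac{10 + 5 A}{2} = 5 + \frac{5 A}{2}$)
$P{\left(O,N \right)} = 2 N \left(O - 10 N\right)$ ($P{\left(O,N \right)} = \left(O - 5 \cdot 2 N\right) 2 N = \left(O - 10 N\right) 2 N = 2 N \left(O - 10 N\right)$)
$s = -32$ ($s = 2 \left(9 - 7\right) \left(12 - 10 \left(9 - 7\right)\right) = 2 \cdot 2 \left(12 - 20\right) = 2 \cdot 2 \left(-8\right) = -32$)
$c{\left(d,E \right)} = -32$
$Y = - \frac{45}{2}$ ($Y = - 3 \left(5 + \frac{5}{2} \cdot 1\right) = - 3 \left(5 + \frac{5}{2}\right) = \left(-3\right) \frac{15}{2} = - \frac{45}{2} \approx -22.5$)
$Y c{\left(68,102 \right)} = \left(- \frac{45}{2}\right) \left(-32\right) = 720$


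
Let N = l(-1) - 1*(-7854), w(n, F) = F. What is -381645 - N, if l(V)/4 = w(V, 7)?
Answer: -389527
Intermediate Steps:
l(V) = 28 (l(V) = 4*7 = 28)
N = 7882 (N = 28 - 1*(-7854) = 28 + 7854 = 7882)
-381645 - N = -381645 - 1*7882 = -381645 - 7882 = -389527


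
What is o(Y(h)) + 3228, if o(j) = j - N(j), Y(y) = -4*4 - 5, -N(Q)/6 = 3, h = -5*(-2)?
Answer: 3225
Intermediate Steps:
h = 10
N(Q) = -18 (N(Q) = -6*3 = -18)
Y(y) = -21 (Y(y) = -16 - 5 = -21)
o(j) = 18 + j (o(j) = j - 1*(-18) = j + 18 = 18 + j)
o(Y(h)) + 3228 = (18 - 21) + 3228 = -3 + 3228 = 3225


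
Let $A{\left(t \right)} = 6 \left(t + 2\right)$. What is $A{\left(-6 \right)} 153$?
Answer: $-3672$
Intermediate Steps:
$A{\left(t \right)} = 12 + 6 t$ ($A{\left(t \right)} = 6 \left(2 + t\right) = 12 + 6 t$)
$A{\left(-6 \right)} 153 = \left(12 + 6 \left(-6\right)\right) 153 = \left(12 - 36\right) 153 = \left(-24\right) 153 = -3672$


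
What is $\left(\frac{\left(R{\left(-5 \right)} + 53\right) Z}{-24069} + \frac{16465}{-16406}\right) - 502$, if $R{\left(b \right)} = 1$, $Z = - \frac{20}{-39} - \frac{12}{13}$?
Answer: $- \frac{66207897219}{131625338} \approx -503.0$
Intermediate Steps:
$Z = - \frac{16}{39}$ ($Z = \left(-20\right) \left(- \frac{1}{39}\right) - \frac{12}{13} = \frac{20}{39} - \frac{12}{13} = - \frac{16}{39} \approx -0.41026$)
$\left(\frac{\left(R{\left(-5 \right)} + 53\right) Z}{-24069} + \frac{16465}{-16406}\right) - 502 = \left(\frac{\left(1 + 53\right) \left(- \frac{16}{39}\right)}{-24069} + \frac{16465}{-16406}\right) - 502 = \left(54 \left(- \frac{16}{39}\right) \left(- \frac{1}{24069}\right) + 16465 \left(- \frac{1}{16406}\right)\right) - 502 = \left(\left(- \frac{288}{13}\right) \left(- \frac{1}{24069}\right) - \frac{16465}{16406}\right) - 502 = \left(\frac{96}{104299} - \frac{16465}{16406}\right) - 502 = - \frac{131977543}{131625338} - 502 = - \frac{66207897219}{131625338}$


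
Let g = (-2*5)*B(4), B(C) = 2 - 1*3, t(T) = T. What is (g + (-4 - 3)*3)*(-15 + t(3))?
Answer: 132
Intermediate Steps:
B(C) = -1 (B(C) = 2 - 3 = -1)
g = 10 (g = -2*5*(-1) = -10*(-1) = 10)
(g + (-4 - 3)*3)*(-15 + t(3)) = (10 + (-4 - 3)*3)*(-15 + 3) = (10 - 7*3)*(-12) = (10 - 21)*(-12) = -11*(-12) = 132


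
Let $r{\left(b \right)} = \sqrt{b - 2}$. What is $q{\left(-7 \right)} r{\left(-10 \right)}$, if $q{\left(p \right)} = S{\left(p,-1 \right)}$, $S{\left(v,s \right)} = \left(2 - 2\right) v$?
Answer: $0$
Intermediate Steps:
$S{\left(v,s \right)} = 0$ ($S{\left(v,s \right)} = 0 v = 0$)
$q{\left(p \right)} = 0$
$r{\left(b \right)} = \sqrt{-2 + b}$
$q{\left(-7 \right)} r{\left(-10 \right)} = 0 \sqrt{-2 - 10} = 0 \sqrt{-12} = 0 \cdot 2 i \sqrt{3} = 0$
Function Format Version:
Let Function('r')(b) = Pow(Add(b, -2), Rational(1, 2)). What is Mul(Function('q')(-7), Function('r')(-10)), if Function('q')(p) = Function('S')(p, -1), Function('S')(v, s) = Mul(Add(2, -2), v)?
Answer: 0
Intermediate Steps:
Function('S')(v, s) = 0 (Function('S')(v, s) = Mul(0, v) = 0)
Function('q')(p) = 0
Function('r')(b) = Pow(Add(-2, b), Rational(1, 2))
Mul(Function('q')(-7), Function('r')(-10)) = Mul(0, Pow(Add(-2, -10), Rational(1, 2))) = Mul(0, Pow(-12, Rational(1, 2))) = Mul(0, Mul(2, I, Pow(3, Rational(1, 2)))) = 0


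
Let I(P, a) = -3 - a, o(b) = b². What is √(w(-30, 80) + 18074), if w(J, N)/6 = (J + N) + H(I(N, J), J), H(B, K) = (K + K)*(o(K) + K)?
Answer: I*√294826 ≈ 542.98*I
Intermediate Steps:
H(B, K) = 2*K*(K + K²) (H(B, K) = (K + K)*(K² + K) = (2*K)*(K + K²) = 2*K*(K + K²))
w(J, N) = 6*J + 6*N + 12*J²*(1 + J) (w(J, N) = 6*((J + N) + 2*J²*(1 + J)) = 6*(J + N + 2*J²*(1 + J)) = 6*J + 6*N + 12*J²*(1 + J))
√(w(-30, 80) + 18074) = √((6*(-30) + 6*80 + 12*(-30)²*(1 - 30)) + 18074) = √((-180 + 480 + 12*900*(-29)) + 18074) = √((-180 + 480 - 313200) + 18074) = √(-312900 + 18074) = √(-294826) = I*√294826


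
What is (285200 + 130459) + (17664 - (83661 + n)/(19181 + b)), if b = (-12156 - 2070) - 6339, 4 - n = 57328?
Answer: 599745369/1384 ≈ 4.3334e+5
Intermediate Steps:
n = -57324 (n = 4 - 1*57328 = 4 - 57328 = -57324)
b = -20565 (b = -14226 - 6339 = -20565)
(285200 + 130459) + (17664 - (83661 + n)/(19181 + b)) = (285200 + 130459) + (17664 - (83661 - 57324)/(19181 - 20565)) = 415659 + (17664 - 26337/(-1384)) = 415659 + (17664 - 26337*(-1)/1384) = 415659 + (17664 - 1*(-26337/1384)) = 415659 + (17664 + 26337/1384) = 415659 + 24473313/1384 = 599745369/1384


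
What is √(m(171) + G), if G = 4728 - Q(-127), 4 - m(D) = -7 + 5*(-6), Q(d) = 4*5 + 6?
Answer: 3*√527 ≈ 68.869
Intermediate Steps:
Q(d) = 26 (Q(d) = 20 + 6 = 26)
m(D) = 41 (m(D) = 4 - (-7 + 5*(-6)) = 4 - (-7 - 30) = 4 - 1*(-37) = 4 + 37 = 41)
G = 4702 (G = 4728 - 1*26 = 4728 - 26 = 4702)
√(m(171) + G) = √(41 + 4702) = √4743 = 3*√527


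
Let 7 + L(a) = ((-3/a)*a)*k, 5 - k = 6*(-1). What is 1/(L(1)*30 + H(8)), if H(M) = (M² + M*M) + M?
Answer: -1/1064 ≈ -0.00093985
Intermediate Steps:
k = 11 (k = 5 - 6*(-1) = 5 - 1*(-6) = 5 + 6 = 11)
L(a) = -40 (L(a) = -7 + ((-3/a)*a)*11 = -7 - 3*11 = -7 - 33 = -40)
H(M) = M + 2*M² (H(M) = (M² + M²) + M = 2*M² + M = M + 2*M²)
1/(L(1)*30 + H(8)) = 1/(-40*30 + 8*(1 + 2*8)) = 1/(-1200 + 8*(1 + 16)) = 1/(-1200 + 8*17) = 1/(-1200 + 136) = 1/(-1064) = -1/1064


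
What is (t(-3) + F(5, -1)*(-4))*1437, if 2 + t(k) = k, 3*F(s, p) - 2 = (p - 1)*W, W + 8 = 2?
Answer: -34009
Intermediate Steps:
W = -6 (W = -8 + 2 = -6)
F(s, p) = 8/3 - 2*p (F(s, p) = ⅔ + ((p - 1)*(-6))/3 = ⅔ + ((-1 + p)*(-6))/3 = ⅔ + (6 - 6*p)/3 = ⅔ + (2 - 2*p) = 8/3 - 2*p)
t(k) = -2 + k
(t(-3) + F(5, -1)*(-4))*1437 = ((-2 - 3) + (8/3 - 2*(-1))*(-4))*1437 = (-5 + (8/3 + 2)*(-4))*1437 = (-5 + (14/3)*(-4))*1437 = (-5 - 56/3)*1437 = -71/3*1437 = -34009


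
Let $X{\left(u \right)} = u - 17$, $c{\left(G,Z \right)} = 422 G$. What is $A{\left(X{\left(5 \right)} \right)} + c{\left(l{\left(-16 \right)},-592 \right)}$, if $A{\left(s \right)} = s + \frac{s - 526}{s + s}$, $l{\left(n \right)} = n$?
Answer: $- \frac{80899}{12} \approx -6741.6$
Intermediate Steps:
$X{\left(u \right)} = -17 + u$
$A{\left(s \right)} = s + \frac{-526 + s}{2 s}$
$A{\left(X{\left(5 \right)} \right)} + c{\left(l{\left(-16 \right)},-592 \right)} = \left(\frac{1}{2} + \left(-17 + 5\right) - \frac{263}{-17 + 5}\right) + 422 \left(-16\right) = \left(\frac{1}{2} - 12 - \frac{263}{-12}\right) - 6752 = \left(\frac{1}{2} - 12 - - \frac{263}{12}\right) - 6752 = \left(\frac{1}{2} - 12 + \frac{263}{12}\right) - 6752 = \frac{125}{12} - 6752 = - \frac{80899}{12}$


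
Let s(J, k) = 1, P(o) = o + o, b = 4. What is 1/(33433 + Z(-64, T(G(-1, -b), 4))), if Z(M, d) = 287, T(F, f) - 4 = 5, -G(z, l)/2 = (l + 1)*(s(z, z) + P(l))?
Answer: 1/33720 ≈ 2.9656e-5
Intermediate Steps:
P(o) = 2*o
G(z, l) = -2*(1 + l)*(1 + 2*l) (G(z, l) = -2*(l + 1)*(1 + 2*l) = -2*(1 + l)*(1 + 2*l))
T(F, f) = 9 (T(F, f) = 4 + 5 = 9)
1/(33433 + Z(-64, T(G(-1, -b), 4))) = 1/(33433 + 287) = 1/33720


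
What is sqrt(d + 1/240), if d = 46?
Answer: sqrt(165615)/60 ≈ 6.7826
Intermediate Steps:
sqrt(d + 1/240) = sqrt(46 + 1/240) = sqrt(11041/240) = sqrt(165615)/60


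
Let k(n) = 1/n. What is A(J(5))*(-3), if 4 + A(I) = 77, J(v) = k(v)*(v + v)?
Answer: -219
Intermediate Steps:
J(v) = 2 (J(v) = (v + v)/v = (2*v)/v = 2)
A(I) = 73 (A(I) = -4 + 77 = 73)
A(J(5))*(-3) = 73*(-3) = -219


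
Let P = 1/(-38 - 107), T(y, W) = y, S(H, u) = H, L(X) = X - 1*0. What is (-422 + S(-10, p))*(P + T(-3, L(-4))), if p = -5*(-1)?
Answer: 188352/145 ≈ 1299.0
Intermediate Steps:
L(X) = X (L(X) = X + 0 = X)
p = 5
P = -1/145 (P = 1/(-145) = -1/145 ≈ -0.0068966)
(-422 + S(-10, p))*(P + T(-3, L(-4))) = (-422 - 10)*(-1/145 - 3) = -432*(-436/145) = 188352/145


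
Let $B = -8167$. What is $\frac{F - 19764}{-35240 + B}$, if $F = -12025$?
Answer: $\frac{31789}{43407} \approx 0.73235$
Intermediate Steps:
$\frac{F - 19764}{-35240 + B} = \frac{-12025 - 19764}{-35240 - 8167} = - \frac{31789}{-43407} = \left(-31789\right) \left(- \frac{1}{43407}\right) = \frac{31789}{43407}$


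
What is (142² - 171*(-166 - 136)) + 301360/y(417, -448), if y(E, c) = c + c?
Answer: 4002301/56 ≈ 71470.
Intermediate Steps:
y(E, c) = 2*c
(142² - 171*(-166 - 136)) + 301360/y(417, -448) = (142² - 171*(-166 - 136)) + 301360/((2*(-448))) = (20164 - 171*(-302)) + 301360/(-896) = (20164 + 51642) + 301360*(-1/896) = 71806 - 18835/56 = 4002301/56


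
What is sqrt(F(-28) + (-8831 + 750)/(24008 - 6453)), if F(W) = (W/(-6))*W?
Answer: I*sqrt(363694114995)/52665 ≈ 11.451*I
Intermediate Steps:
F(W) = -W**2/6 (F(W) = (-W/6)*W = -W**2/6)
sqrt(F(-28) + (-8831 + 750)/(24008 - 6453)) = sqrt(-1/6*(-28)**2 + (-8831 + 750)/(24008 - 6453)) = sqrt(-1/6*784 - 8081/17555) = sqrt(-392/3 - 8081*1/17555) = sqrt(-392/3 - 8081/17555) = sqrt(-6905803/52665) = I*sqrt(363694114995)/52665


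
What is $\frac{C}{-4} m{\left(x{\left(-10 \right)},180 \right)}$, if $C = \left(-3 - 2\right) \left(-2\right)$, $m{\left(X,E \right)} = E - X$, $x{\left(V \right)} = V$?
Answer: $-475$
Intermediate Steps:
$C = 10$ ($C = \left(-3 - 2\right) \left(-2\right) = \left(-5\right) \left(-2\right) = 10$)
$\frac{C}{-4} m{\left(x{\left(-10 \right)},180 \right)} = \frac{10}{-4} \left(180 - -10\right) = 10 \left(- \frac{1}{4}\right) \left(180 + 10\right) = \left(- \frac{5}{2}\right) 190 = -475$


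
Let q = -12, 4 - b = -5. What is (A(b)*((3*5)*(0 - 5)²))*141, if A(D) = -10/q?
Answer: 88125/2 ≈ 44063.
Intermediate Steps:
b = 9 (b = 4 - 1*(-5) = 4 + 5 = 9)
A(D) = ⅚ (A(D) = -10/(-12) = -10*(-1/12) = ⅚)
(A(b)*((3*5)*(0 - 5)²))*141 = (5*((3*5)*(0 - 5)²)/6)*141 = (5*(15*(-5)²)/6)*141 = (5*(15*25)/6)*141 = ((⅚)*375)*141 = (625/2)*141 = 88125/2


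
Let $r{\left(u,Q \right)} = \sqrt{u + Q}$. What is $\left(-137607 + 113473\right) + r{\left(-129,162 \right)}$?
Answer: $-24134 + \sqrt{33} \approx -24128.0$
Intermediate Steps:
$r{\left(u,Q \right)} = \sqrt{Q + u}$
$\left(-137607 + 113473\right) + r{\left(-129,162 \right)} = \left(-137607 + 113473\right) + \sqrt{162 - 129} = -24134 + \sqrt{33}$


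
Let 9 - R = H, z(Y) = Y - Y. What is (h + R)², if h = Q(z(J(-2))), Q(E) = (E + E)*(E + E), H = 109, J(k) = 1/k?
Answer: 10000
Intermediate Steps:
J(k) = 1/k
z(Y) = 0
R = -100 (R = 9 - 1*109 = 9 - 109 = -100)
Q(E) = 4*E² (Q(E) = (2*E)*(2*E) = 4*E²)
h = 0 (h = 4*0² = 4*0 = 0)
(h + R)² = (0 - 100)² = (-100)² = 10000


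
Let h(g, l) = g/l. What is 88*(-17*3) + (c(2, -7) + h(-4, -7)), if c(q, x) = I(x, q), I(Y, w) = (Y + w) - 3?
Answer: -31468/7 ≈ -4495.4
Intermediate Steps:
I(Y, w) = -3 + Y + w
c(q, x) = -3 + q + x (c(q, x) = -3 + x + q = -3 + q + x)
88*(-17*3) + (c(2, -7) + h(-4, -7)) = 88*(-17*3) + ((-3 + 2 - 7) - 4/(-7)) = 88*(-51) + (-8 - 4*(-⅐)) = -4488 + (-8 + 4/7) = -4488 - 52/7 = -31468/7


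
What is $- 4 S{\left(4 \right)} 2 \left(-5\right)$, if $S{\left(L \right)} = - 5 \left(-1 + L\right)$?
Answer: $-600$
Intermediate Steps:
$S{\left(L \right)} = 5 - 5 L$
$- 4 S{\left(4 \right)} 2 \left(-5\right) = - 4 \left(5 - 20\right) 2 \left(-5\right) = - 4 \left(5 - 20\right) \left(-10\right) = \left(-4\right) \left(-15\right) \left(-10\right) = 60 \left(-10\right) = -600$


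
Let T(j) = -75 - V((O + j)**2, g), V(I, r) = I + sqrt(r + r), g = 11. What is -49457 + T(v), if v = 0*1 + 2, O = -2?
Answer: -49532 - sqrt(22) ≈ -49537.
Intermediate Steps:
V(I, r) = I + sqrt(2)*sqrt(r) (V(I, r) = I + sqrt(2*r) = I + sqrt(2)*sqrt(r))
v = 2 (v = 0 + 2 = 2)
T(j) = -75 - sqrt(22) - (-2 + j)**2 (T(j) = -75 - ((-2 + j)**2 + sqrt(2)*sqrt(11)) = -75 - ((-2 + j)**2 + sqrt(22)) = -75 - (sqrt(22) + (-2 + j)**2) = -75 + (-sqrt(22) - (-2 + j)**2) = -75 - sqrt(22) - (-2 + j)**2)
-49457 + T(v) = -49457 + (-75 - sqrt(22) - (-2 + 2)**2) = -49457 + (-75 - sqrt(22) - 1*0**2) = -49457 + (-75 - sqrt(22) - 1*0) = -49457 + (-75 - sqrt(22) + 0) = -49457 + (-75 - sqrt(22)) = -49532 - sqrt(22)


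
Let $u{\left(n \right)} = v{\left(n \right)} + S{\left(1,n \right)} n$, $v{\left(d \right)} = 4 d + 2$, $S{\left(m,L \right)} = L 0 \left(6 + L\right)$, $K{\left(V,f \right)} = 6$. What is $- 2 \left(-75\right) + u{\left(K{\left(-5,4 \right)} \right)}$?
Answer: $176$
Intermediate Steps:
$S{\left(m,L \right)} = 0$ ($S{\left(m,L \right)} = L 0 = 0$)
$v{\left(d \right)} = 2 + 4 d$
$u{\left(n \right)} = 2 + 4 n$ ($u{\left(n \right)} = \left(2 + 4 n\right) + 0 n = \left(2 + 4 n\right) + 0 = 2 + 4 n$)
$- 2 \left(-75\right) + u{\left(K{\left(-5,4 \right)} \right)} = - 2 \left(-75\right) + \left(2 + 4 \cdot 6\right) = \left(-1\right) \left(-150\right) + \left(2 + 24\right) = 150 + 26 = 176$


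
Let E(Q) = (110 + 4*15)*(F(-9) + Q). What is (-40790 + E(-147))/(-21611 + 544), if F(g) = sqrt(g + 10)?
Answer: 65610/21067 ≈ 3.1143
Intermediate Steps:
F(g) = sqrt(10 + g)
E(Q) = 170 + 170*Q (E(Q) = (110 + 4*15)*(sqrt(10 - 9) + Q) = (110 + 60)*(sqrt(1) + Q) = 170*(1 + Q) = 170 + 170*Q)
(-40790 + E(-147))/(-21611 + 544) = (-40790 + (170 + 170*(-147)))/(-21611 + 544) = (-40790 + (170 - 24990))/(-21067) = (-40790 - 24820)*(-1/21067) = -65610*(-1/21067) = 65610/21067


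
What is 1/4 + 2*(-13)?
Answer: -103/4 ≈ -25.750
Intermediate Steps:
1/4 + 2*(-13) = 1/4 - 26 = -103/4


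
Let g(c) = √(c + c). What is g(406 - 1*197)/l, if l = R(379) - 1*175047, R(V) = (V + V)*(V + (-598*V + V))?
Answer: -√418/171395119 ≈ -1.1929e-7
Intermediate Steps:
g(c) = √2*√c (g(c) = √(2*c) = √2*√c)
R(V) = -1192*V² (R(V) = (2*V)*(V - 597*V) = (2*V)*(-596*V) = -1192*V²)
l = -171395119 (l = -1192*379² - 1*175047 = -1192*143641 - 175047 = -171220072 - 175047 = -171395119)
g(406 - 1*197)/l = (√2*√(406 - 1*197))/(-171395119) = (√2*√(406 - 197))*(-1/171395119) = (√2*√209)*(-1/171395119) = √418*(-1/171395119) = -√418/171395119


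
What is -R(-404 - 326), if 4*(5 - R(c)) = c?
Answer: -375/2 ≈ -187.50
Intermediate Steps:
R(c) = 5 - c/4
-R(-404 - 326) = -(5 - (-404 - 326)/4) = -(5 - ¼*(-730)) = -(5 + 365/2) = -1*375/2 = -375/2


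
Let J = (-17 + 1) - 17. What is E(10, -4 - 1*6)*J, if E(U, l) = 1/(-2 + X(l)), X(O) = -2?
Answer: 33/4 ≈ 8.2500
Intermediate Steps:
J = -33 (J = -16 - 17 = -33)
E(U, l) = -1/4 (E(U, l) = 1/(-2 - 2) = 1/(-4) = -1/4)
E(10, -4 - 1*6)*J = -1/4*(-33) = 33/4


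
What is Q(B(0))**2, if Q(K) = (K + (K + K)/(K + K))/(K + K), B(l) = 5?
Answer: 9/25 ≈ 0.36000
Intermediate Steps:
Q(K) = (1 + K)/(2*K) (Q(K) = (K + (2*K)/((2*K)))/((2*K)) = (K + (2*K)*(1/(2*K)))*(1/(2*K)) = (K + 1)*(1/(2*K)) = (1 + K)*(1/(2*K)) = (1 + K)/(2*K))
Q(B(0))**2 = ((1/2)*(1 + 5)/5)**2 = ((1/2)*(1/5)*6)**2 = (3/5)**2 = 9/25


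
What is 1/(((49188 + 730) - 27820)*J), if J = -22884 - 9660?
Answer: -1/719157312 ≈ -1.3905e-9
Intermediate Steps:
J = -32544
1/(((49188 + 730) - 27820)*J) = 1/(((49188 + 730) - 27820)*(-32544)) = -1/32544/(49918 - 27820) = -1/32544/22098 = (1/22098)*(-1/32544) = -1/719157312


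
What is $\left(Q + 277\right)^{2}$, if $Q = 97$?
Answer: $139876$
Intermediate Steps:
$\left(Q + 277\right)^{2} = \left(97 + 277\right)^{2} = 374^{2} = 139876$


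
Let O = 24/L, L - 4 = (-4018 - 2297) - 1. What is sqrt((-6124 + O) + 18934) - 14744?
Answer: -14744 + sqrt(886054627)/263 ≈ -14631.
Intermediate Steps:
L = -6312 (L = 4 + ((-4018 - 2297) - 1) = 4 + (-6315 - 1) = 4 - 6316 = -6312)
O = -1/263 (O = 24/(-6312) = 24*(-1/6312) = -1/263 ≈ -0.0038023)
sqrt((-6124 + O) + 18934) - 14744 = sqrt((-6124 - 1/263) + 18934) - 14744 = sqrt(-1610613/263 + 18934) - 14744 = sqrt(3369029/263) - 14744 = sqrt(886054627)/263 - 14744 = -14744 + sqrt(886054627)/263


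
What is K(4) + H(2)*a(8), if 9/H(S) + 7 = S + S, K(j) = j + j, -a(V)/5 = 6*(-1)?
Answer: -82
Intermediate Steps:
a(V) = 30 (a(V) = -30*(-1) = -5*(-6) = 30)
K(j) = 2*j
H(S) = 9/(-7 + 2*S) (H(S) = 9/(-7 + (S + S)) = 9/(-7 + 2*S))
K(4) + H(2)*a(8) = 2*4 + (9/(-7 + 2*2))*30 = 8 + (9/(-7 + 4))*30 = 8 + (9/(-3))*30 = 8 + (9*(-⅓))*30 = 8 - 3*30 = 8 - 90 = -82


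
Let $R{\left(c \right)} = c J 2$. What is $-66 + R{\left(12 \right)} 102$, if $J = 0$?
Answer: $-66$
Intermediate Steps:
$R{\left(c \right)} = 0$ ($R{\left(c \right)} = c 0 \cdot 2 = 0 \cdot 2 = 0$)
$-66 + R{\left(12 \right)} 102 = -66 + 0 \cdot 102 = -66 + 0 = -66$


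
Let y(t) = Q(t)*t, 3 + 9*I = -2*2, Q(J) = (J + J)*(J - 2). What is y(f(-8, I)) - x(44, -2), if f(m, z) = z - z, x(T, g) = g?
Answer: 2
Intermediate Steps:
Q(J) = 2*J*(-2 + J) (Q(J) = (2*J)*(-2 + J) = 2*J*(-2 + J))
I = -7/9 (I = -1/3 + (-2*2)/9 = -1/3 + (1/9)*(-4) = -1/3 - 4/9 = -7/9 ≈ -0.77778)
f(m, z) = 0
y(t) = 2*t**2*(-2 + t) (y(t) = (2*t*(-2 + t))*t = 2*t**2*(-2 + t))
y(f(-8, I)) - x(44, -2) = 2*0**2*(-2 + 0) - 1*(-2) = 2*0*(-2) + 2 = 0 + 2 = 2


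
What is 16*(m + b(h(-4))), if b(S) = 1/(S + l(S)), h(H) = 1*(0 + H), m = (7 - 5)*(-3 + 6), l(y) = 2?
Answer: 88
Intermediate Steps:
m = 6 (m = 2*3 = 6)
h(H) = H (h(H) = 1*H = H)
b(S) = 1/(2 + S) (b(S) = 1/(S + 2) = 1/(2 + S))
16*(m + b(h(-4))) = 16*(6 + 1/(2 - 4)) = 16*(6 + 1/(-2)) = 16*(6 - ½) = 16*(11/2) = 88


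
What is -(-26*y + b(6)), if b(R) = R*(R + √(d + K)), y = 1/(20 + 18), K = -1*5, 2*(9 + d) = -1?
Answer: -671/19 - 3*I*√58 ≈ -35.316 - 22.847*I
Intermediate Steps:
d = -19/2 (d = -9 + (½)*(-1) = -9 - ½ = -19/2 ≈ -9.5000)
K = -5
y = 1/38 ≈ 0.026316
b(R) = R*(R + I*√58/2) (b(R) = R*(R + √(-19/2 - 5)) = R*(R + √(-29/2)) = R*(R + I*√58/2))
-(-26*y + b(6)) = -(-26*1/38 + (½)*6*(2*6 + I*√58)) = -(-13/19 + (½)*6*(12 + I*√58)) = -(-13/19 + (36 + 3*I*√58)) = -(671/19 + 3*I*√58) = -671/19 - 3*I*√58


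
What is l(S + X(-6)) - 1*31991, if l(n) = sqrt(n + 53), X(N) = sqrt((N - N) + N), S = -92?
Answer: -31991 + sqrt(-39 + I*sqrt(6)) ≈ -31991.0 + 6.2481*I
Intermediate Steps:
X(N) = sqrt(N) (X(N) = sqrt(0 + N) = sqrt(N))
l(n) = sqrt(53 + n)
l(S + X(-6)) - 1*31991 = sqrt(53 + (-92 + sqrt(-6))) - 1*31991 = sqrt(53 + (-92 + I*sqrt(6))) - 31991 = sqrt(-39 + I*sqrt(6)) - 31991 = -31991 + sqrt(-39 + I*sqrt(6))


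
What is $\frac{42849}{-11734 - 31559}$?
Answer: $- \frac{14283}{14431} \approx -0.98974$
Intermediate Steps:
$\frac{42849}{-11734 - 31559} = \frac{42849}{-43293} = 42849 \left(- \frac{1}{43293}\right) = - \frac{14283}{14431}$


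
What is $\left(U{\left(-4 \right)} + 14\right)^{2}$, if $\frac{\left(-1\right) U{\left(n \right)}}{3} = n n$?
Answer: $1156$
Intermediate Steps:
$U{\left(n \right)} = - 3 n^{2}$ ($U{\left(n \right)} = - 3 n n = - 3 n^{2}$)
$\left(U{\left(-4 \right)} + 14\right)^{2} = \left(- 3 \left(-4\right)^{2} + 14\right)^{2} = \left(\left(-3\right) 16 + 14\right)^{2} = \left(-48 + 14\right)^{2} = \left(-34\right)^{2} = 1156$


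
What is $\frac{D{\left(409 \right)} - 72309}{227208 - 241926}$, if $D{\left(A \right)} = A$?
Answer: $\frac{35950}{7359} \approx 4.8852$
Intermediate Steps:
$\frac{D{\left(409 \right)} - 72309}{227208 - 241926} = \frac{409 - 72309}{227208 - 241926} = - \frac{71900}{-14718} = \left(-71900\right) \left(- \frac{1}{14718}\right) = \frac{35950}{7359}$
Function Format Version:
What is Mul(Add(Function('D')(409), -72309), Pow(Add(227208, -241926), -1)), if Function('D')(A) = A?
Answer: Rational(35950, 7359) ≈ 4.8852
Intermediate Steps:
Mul(Add(Function('D')(409), -72309), Pow(Add(227208, -241926), -1)) = Mul(Add(409, -72309), Pow(Add(227208, -241926), -1)) = Mul(-71900, Pow(-14718, -1)) = Mul(-71900, Rational(-1, 14718)) = Rational(35950, 7359)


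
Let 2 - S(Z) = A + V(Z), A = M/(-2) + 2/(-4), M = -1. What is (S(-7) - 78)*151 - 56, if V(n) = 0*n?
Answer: -11532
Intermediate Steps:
V(n) = 0
A = 0 (A = -1/(-2) + 2/(-4) = -1*(-½) + 2*(-¼) = ½ - ½ = 0)
S(Z) = 2 (S(Z) = 2 - (0 + 0) = 2 - 1*0 = 2 + 0 = 2)
(S(-7) - 78)*151 - 56 = (2 - 78)*151 - 56 = -76*151 - 56 = -11476 - 56 = -11532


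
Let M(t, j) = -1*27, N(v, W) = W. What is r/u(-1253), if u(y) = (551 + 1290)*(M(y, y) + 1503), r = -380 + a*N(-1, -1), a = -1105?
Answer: 725/2717316 ≈ 0.00026681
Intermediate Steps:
M(t, j) = -27
r = 725 (r = -380 - 1105*(-1) = -380 + 1105 = 725)
u(y) = 2717316 (u(y) = (551 + 1290)*(-27 + 1503) = 1841*1476 = 2717316)
r/u(-1253) = 725/2717316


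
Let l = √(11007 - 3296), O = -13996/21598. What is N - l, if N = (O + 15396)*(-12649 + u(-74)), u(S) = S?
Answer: -2115254807538/10799 - √7711 ≈ -1.9588e+8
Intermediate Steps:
O = -6998/10799 (O = -13996*1/21598 = -6998/10799 ≈ -0.64802)
N = -2115254807538/10799 (N = (-6998/10799 + 15396)*(-12649 - 74) = (166254406/10799)*(-12723) = -2115254807538/10799 ≈ -1.9588e+8)
l = √7711 ≈ 87.812
N - l = -2115254807538/10799 - √7711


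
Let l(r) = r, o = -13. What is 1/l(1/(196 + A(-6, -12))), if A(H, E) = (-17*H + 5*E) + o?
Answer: 225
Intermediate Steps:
A(H, E) = -13 - 17*H + 5*E (A(H, E) = (-17*H + 5*E) - 13 = -13 - 17*H + 5*E)
1/l(1/(196 + A(-6, -12))) = 1/(1/(196 + (-13 - 17*(-6) + 5*(-12)))) = 1/(1/(196 + (-13 + 102 - 60))) = 1/(1/(196 + 29)) = 1/(1/225) = 225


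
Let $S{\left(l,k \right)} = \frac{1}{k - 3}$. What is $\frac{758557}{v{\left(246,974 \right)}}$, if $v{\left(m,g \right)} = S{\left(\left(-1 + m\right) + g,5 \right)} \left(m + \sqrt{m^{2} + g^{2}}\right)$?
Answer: $- \frac{93302511}{237169} + \frac{758557 \sqrt{252298}}{237169} \approx 1213.1$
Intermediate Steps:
$S{\left(l,k \right)} = \frac{1}{-3 + k}$
$v{\left(m,g \right)} = \frac{m}{2} + \frac{\sqrt{g^{2} + m^{2}}}{2}$ ($v{\left(m,g \right)} = \frac{m + \sqrt{m^{2} + g^{2}}}{-3 + 5} = \frac{m + \sqrt{g^{2} + m^{2}}}{2} = \frac{m}{2} + \frac{\sqrt{g^{2} + m^{2}}}{2}$)
$\frac{758557}{v{\left(246,974 \right)}} = \frac{758557}{\frac{1}{2} \cdot 246 + \frac{\sqrt{974^{2} + 246^{2}}}{2}} = \frac{758557}{123 + \frac{\sqrt{948676 + 60516}}{2}} = \frac{758557}{123 + \frac{\sqrt{1009192}}{2}} = \frac{758557}{123 + \frac{2 \sqrt{252298}}{2}} = \frac{758557}{123 + \sqrt{252298}}$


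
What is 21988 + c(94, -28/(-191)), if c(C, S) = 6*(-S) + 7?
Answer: 4200877/191 ≈ 21994.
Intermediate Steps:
c(C, S) = 7 - 6*S (c(C, S) = -6*S + 7 = 7 - 6*S)
21988 + c(94, -28/(-191)) = 21988 + (7 - (-168)/(-191)) = 21988 + (7 - (-168)*(-1)/191) = 21988 + (7 - 6*28/191) = 21988 + (7 - 168/191) = 21988 + 1169/191 = 4200877/191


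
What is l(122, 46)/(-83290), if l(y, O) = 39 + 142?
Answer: -181/83290 ≈ -0.0021731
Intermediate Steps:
l(y, O) = 181
l(122, 46)/(-83290) = 181/(-83290) = 181*(-1/83290) = -181/83290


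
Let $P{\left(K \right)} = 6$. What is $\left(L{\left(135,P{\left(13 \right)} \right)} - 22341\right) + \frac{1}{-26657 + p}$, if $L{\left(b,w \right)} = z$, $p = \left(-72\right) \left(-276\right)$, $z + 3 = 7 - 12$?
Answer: $- \frac{151637966}{6785} \approx -22349.0$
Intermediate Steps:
$z = -8$ ($z = -3 + \left(7 - 12\right) = -3 - 5 = -8$)
$p = 19872$
$L{\left(b,w \right)} = -8$
$\left(L{\left(135,P{\left(13 \right)} \right)} - 22341\right) + \frac{1}{-26657 + p} = \left(-8 - 22341\right) + \frac{1}{-26657 + 19872} = -22349 + \frac{1}{-6785} = -22349 - \frac{1}{6785} = - \frac{151637966}{6785}$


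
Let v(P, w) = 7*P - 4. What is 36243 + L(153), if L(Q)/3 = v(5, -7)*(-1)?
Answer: 36150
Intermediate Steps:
v(P, w) = -4 + 7*P
L(Q) = -93 (L(Q) = 3*((-4 + 7*5)*(-1)) = 3*((-4 + 35)*(-1)) = 3*(31*(-1)) = 3*(-31) = -93)
36243 + L(153) = 36243 - 93 = 36150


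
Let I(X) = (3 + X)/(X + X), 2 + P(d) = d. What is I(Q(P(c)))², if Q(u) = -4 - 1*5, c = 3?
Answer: ⅑ ≈ 0.11111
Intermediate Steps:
P(d) = -2 + d
Q(u) = -9 (Q(u) = -4 - 5 = -9)
I(X) = (3 + X)/(2*X) (I(X) = (3 + X)/((2*X)) = (3 + X)*(1/(2*X)) = (3 + X)/(2*X))
I(Q(P(c)))² = ((½)*(3 - 9)/(-9))² = ((½)*(-⅑)*(-6))² = (⅓)² = ⅑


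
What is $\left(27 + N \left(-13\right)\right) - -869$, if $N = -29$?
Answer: $1273$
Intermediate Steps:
$\left(27 + N \left(-13\right)\right) - -869 = \left(27 - -377\right) - -869 = \left(27 + 377\right) + 869 = 404 + 869 = 1273$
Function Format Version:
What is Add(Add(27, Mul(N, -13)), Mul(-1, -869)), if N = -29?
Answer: 1273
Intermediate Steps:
Add(Add(27, Mul(N, -13)), Mul(-1, -869)) = Add(Add(27, Mul(-29, -13)), Mul(-1, -869)) = Add(Add(27, 377), 869) = Add(404, 869) = 1273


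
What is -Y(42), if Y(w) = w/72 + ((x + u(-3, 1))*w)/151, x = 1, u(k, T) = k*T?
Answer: -49/1812 ≈ -0.027042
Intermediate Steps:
u(k, T) = T*k
Y(w) = 7*w/10872 (Y(w) = w/72 + ((1 + 1*(-3))*w)/151 = w*(1/72) + ((1 - 3)*w)*(1/151) = w/72 - 2*w*(1/151) = w/72 - 2*w/151 = 7*w/10872)
-Y(42) = -7*42/10872 = -1*49/1812 = -49/1812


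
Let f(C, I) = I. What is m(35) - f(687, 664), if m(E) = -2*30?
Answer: -724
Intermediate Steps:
m(E) = -60
m(35) - f(687, 664) = -60 - 1*664 = -60 - 664 = -724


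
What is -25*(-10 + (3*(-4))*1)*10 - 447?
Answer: 5053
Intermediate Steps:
-25*(-10 + (3*(-4))*1)*10 - 447 = -25*(-10 - 12*1)*10 - 447 = -25*(-10 - 12)*10 - 447 = -(-550)*10 - 447 = -25*(-220) - 447 = 5500 - 447 = 5053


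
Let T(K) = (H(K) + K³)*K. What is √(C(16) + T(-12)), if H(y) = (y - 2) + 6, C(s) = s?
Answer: 4*√1303 ≈ 144.39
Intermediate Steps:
H(y) = 4 + y (H(y) = (-2 + y) + 6 = 4 + y)
T(K) = K*(4 + K + K³) (T(K) = ((4 + K) + K³)*K = (4 + K + K³)*K = K*(4 + K + K³))
√(C(16) + T(-12)) = √(16 - 12*(4 - 12 + (-12)³)) = √(16 - 12*(4 - 12 - 1728)) = √(16 - 12*(-1736)) = √(16 + 20832) = √20848 = 4*√1303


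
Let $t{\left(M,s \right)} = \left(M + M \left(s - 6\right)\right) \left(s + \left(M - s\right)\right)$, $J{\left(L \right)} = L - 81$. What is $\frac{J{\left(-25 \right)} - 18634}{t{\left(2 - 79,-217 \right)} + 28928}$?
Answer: $\frac{1874}{128731} \approx 0.014557$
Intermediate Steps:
$J{\left(L \right)} = -81 + L$
$t{\left(M,s \right)} = M \left(M + M \left(-6 + s\right)\right)$ ($t{\left(M,s \right)} = \left(M + M \left(-6 + s\right)\right) M = M \left(M + M \left(-6 + s\right)\right)$)
$\frac{J{\left(-25 \right)} - 18634}{t{\left(2 - 79,-217 \right)} + 28928} = \frac{\left(-81 - 25\right) - 18634}{\left(2 - 79\right)^{2} \left(-5 - 217\right) + 28928} = \frac{-106 - 18634}{\left(2 - 79\right)^{2} \left(-222\right) + 28928} = - \frac{18740}{\left(-77\right)^{2} \left(-222\right) + 28928} = - \frac{18740}{5929 \left(-222\right) + 28928} = - \frac{18740}{-1316238 + 28928} = - \frac{18740}{-1287310} = \left(-18740\right) \left(- \frac{1}{1287310}\right) = \frac{1874}{128731}$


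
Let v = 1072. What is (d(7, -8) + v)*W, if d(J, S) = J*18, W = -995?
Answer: -1192010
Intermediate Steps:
d(J, S) = 18*J
(d(7, -8) + v)*W = (18*7 + 1072)*(-995) = (126 + 1072)*(-995) = 1198*(-995) = -1192010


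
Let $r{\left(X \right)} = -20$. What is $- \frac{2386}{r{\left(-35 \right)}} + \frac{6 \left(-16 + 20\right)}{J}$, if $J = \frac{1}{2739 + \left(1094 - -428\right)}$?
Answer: $\frac{1023833}{10} \approx 1.0238 \cdot 10^{5}$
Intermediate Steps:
$J = \frac{1}{4261}$ ($J = \frac{1}{2739 + \left(1094 + 428\right)} = \frac{1}{2739 + 1522} = \frac{1}{4261} \approx 0.00023469$)
$- \frac{2386}{r{\left(-35 \right)}} + \frac{6 \left(-16 + 20\right)}{J} = - \frac{2386}{-20} + 6 \left(-16 + 20\right) \frac{1}{\frac{1}{4261}} = \left(-2386\right) \left(- \frac{1}{20}\right) + 6 \cdot 4 \cdot 4261 = \frac{1193}{10} + 24 \cdot 4261 = \frac{1193}{10} + 102264 = \frac{1023833}{10}$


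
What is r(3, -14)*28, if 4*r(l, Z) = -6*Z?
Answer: 588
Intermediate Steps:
r(l, Z) = -3*Z/2 (r(l, Z) = (-6*Z)/4 = -3*Z/2)
r(3, -14)*28 = -3/2*(-14)*28 = 21*28 = 588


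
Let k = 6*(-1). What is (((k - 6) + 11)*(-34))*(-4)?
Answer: -136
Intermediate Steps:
k = -6
(((k - 6) + 11)*(-34))*(-4) = (((-6 - 6) + 11)*(-34))*(-4) = ((-12 + 11)*(-34))*(-4) = -1*(-34)*(-4) = 34*(-4) = -136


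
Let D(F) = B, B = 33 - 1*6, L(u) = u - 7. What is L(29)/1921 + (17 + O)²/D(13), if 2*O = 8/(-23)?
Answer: 10667425/1016209 ≈ 10.497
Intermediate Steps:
O = -4/23 (O = (8/(-23))/2 = (8*(-1/23))/2 = (½)*(-8/23) = -4/23 ≈ -0.17391)
L(u) = -7 + u
B = 27 (B = 33 - 6 = 27)
D(F) = 27
L(29)/1921 + (17 + O)²/D(13) = (-7 + 29)/1921 + (17 - 4/23)²/27 = 22*(1/1921) + (387/23)²*(1/27) = 22/1921 + (149769/529)*(1/27) = 22/1921 + 5547/529 = 10667425/1016209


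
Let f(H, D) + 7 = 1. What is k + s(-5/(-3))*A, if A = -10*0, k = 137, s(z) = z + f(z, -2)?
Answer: 137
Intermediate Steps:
f(H, D) = -6 (f(H, D) = -7 + 1 = -6)
s(z) = -6 + z (s(z) = z - 6 = -6 + z)
A = 0
k + s(-5/(-3))*A = 137 + (-6 - 5/(-3))*0 = 137 + (-6 - 5*(-1/3))*0 = 137 + (-6 + 5/3)*0 = 137 - 13/3*0 = 137 + 0 = 137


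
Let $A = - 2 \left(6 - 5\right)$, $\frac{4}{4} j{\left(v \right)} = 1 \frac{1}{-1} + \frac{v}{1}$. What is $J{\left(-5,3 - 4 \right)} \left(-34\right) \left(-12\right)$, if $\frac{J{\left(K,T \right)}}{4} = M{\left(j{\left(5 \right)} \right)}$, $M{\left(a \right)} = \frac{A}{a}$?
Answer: $-816$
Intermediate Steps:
$j{\left(v \right)} = -1 + v$ ($j{\left(v \right)} = 1 \frac{1}{-1} + \frac{v}{1} = 1 \left(-1\right) + v 1 = -1 + v$)
$A = -2$ ($A = \left(-2\right) 1 = -2$)
$M{\left(a \right)} = - \frac{2}{a}$
$J{\left(K,T \right)} = -2$ ($J{\left(K,T \right)} = 4 \left(- \frac{2}{-1 + 5}\right) = 4 \left(- \frac{2}{4}\right) = 4 \left(\left(-2\right) \frac{1}{4}\right) = 4 \left(- \frac{1}{2}\right) = -2$)
$J{\left(-5,3 - 4 \right)} \left(-34\right) \left(-12\right) = \left(-2\right) \left(-34\right) \left(-12\right) = 68 \left(-12\right) = -816$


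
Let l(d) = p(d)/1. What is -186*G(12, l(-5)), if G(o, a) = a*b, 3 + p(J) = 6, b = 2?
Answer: -1116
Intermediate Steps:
p(J) = 3 (p(J) = -3 + 6 = 3)
l(d) = 3 (l(d) = 3/1 = 3*1 = 3)
G(o, a) = 2*a (G(o, a) = a*2 = 2*a)
-186*G(12, l(-5)) = -372*3 = -186*6 = -1116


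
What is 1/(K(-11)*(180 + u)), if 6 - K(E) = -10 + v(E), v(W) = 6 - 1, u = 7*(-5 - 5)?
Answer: 1/1210 ≈ 0.00082645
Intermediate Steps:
u = -70 (u = 7*(-10) = -70)
v(W) = 5
K(E) = 11 (K(E) = 6 - (-10 + 5) = 6 - 1*(-5) = 6 + 5 = 11)
1/(K(-11)*(180 + u)) = 1/(11*(180 - 70)) = 1/(11*110) = 1/1210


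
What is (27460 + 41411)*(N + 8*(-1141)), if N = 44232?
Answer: 2417647584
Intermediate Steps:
(27460 + 41411)*(N + 8*(-1141)) = (27460 + 41411)*(44232 + 8*(-1141)) = 68871*(44232 - 9128) = 68871*35104 = 2417647584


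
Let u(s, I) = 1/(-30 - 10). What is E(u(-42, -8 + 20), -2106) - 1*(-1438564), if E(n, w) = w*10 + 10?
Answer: 1417514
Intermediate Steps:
u(s, I) = -1/40 (u(s, I) = 1/(-40) = -1/40)
E(n, w) = 10 + 10*w (E(n, w) = 10*w + 10 = 10 + 10*w)
E(u(-42, -8 + 20), -2106) - 1*(-1438564) = (10 + 10*(-2106)) - 1*(-1438564) = (10 - 21060) + 1438564 = -21050 + 1438564 = 1417514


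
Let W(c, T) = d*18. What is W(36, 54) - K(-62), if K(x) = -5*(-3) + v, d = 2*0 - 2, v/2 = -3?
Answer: -45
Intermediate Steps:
v = -6 (v = 2*(-3) = -6)
d = -2 (d = 0 - 2 = -2)
W(c, T) = -36 (W(c, T) = -2*18 = -36)
K(x) = 9 (K(x) = -5*(-3) - 6 = 15 - 6 = 9)
W(36, 54) - K(-62) = -36 - 1*9 = -36 - 9 = -45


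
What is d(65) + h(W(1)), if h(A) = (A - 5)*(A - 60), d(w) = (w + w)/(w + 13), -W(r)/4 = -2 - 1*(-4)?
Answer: 2657/3 ≈ 885.67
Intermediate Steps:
W(r) = -8 (W(r) = -4*(-2 - 1*(-4)) = -4*(-2 + 4) = -4*2 = -8)
d(w) = 2*w/(13 + w) (d(w) = (2*w)/(13 + w) = 2*w/(13 + w))
h(A) = (-60 + A)*(-5 + A) (h(A) = (-5 + A)*(-60 + A) = (-60 + A)*(-5 + A))
d(65) + h(W(1)) = 2*65/(13 + 65) + (300 + (-8)² - 65*(-8)) = 2*65/78 + (300 + 64 + 520) = 2*65*(1/78) + 884 = 5/3 + 884 = 2657/3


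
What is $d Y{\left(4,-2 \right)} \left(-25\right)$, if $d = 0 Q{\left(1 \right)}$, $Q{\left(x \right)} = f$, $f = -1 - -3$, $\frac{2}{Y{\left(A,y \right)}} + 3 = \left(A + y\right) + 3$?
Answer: $0$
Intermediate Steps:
$Y{\left(A,y \right)} = \frac{2}{A + y}$ ($Y{\left(A,y \right)} = \frac{2}{-3 + \left(\left(A + y\right) + 3\right)} = \frac{2}{-3 + \left(3 + A + y\right)} = \frac{2}{A + y}$)
$f = 2$ ($f = -1 + 3 = 2$)
$Q{\left(x \right)} = 2$
$d = 0$ ($d = 0 \cdot 2 = 0$)
$d Y{\left(4,-2 \right)} \left(-25\right) = 0 \frac{2}{4 - 2} \left(-25\right) = 0 \cdot \frac{2}{2} \left(-25\right) = 0 \cdot 2 \cdot \frac{1}{2} \left(-25\right) = 0 \cdot 1 \left(-25\right) = 0 \left(-25\right) = 0$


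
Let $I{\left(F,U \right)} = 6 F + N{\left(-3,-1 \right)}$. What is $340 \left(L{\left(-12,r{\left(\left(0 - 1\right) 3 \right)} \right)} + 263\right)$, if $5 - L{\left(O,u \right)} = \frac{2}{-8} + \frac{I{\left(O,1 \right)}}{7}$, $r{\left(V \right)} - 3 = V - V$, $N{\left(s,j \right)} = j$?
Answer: $\frac{663255}{7} \approx 94751.0$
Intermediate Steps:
$I{\left(F,U \right)} = -1 + 6 F$ ($I{\left(F,U \right)} = 6 F - 1 = -1 + 6 F$)
$r{\left(V \right)} = 3$ ($r{\left(V \right)} = 3 + \left(V - V\right) = 3 + 0 = 3$)
$L{\left(O,u \right)} = \frac{151}{28} - \frac{6 O}{7}$ ($L{\left(O,u \right)} = 5 - \left(\frac{2}{-8} + \frac{-1 + 6 O}{7}\right) = 5 - \left(2 \left(- \frac{1}{8}\right) + \left(-1 + 6 O\right) \frac{1}{7}\right) = 5 - \left(- \frac{1}{4} + \left(- \frac{1}{7} + \frac{6 O}{7}\right)\right) = 5 - \left(- \frac{11}{28} + \frac{6 O}{7}\right) = \frac{151}{28} - \frac{6 O}{7}$)
$340 \left(L{\left(-12,r{\left(\left(0 - 1\right) 3 \right)} \right)} + 263\right) = 340 \left(\left(\frac{151}{28} - - \frac{72}{7}\right) + 263\right) = 340 \left(\left(\frac{151}{28} + \frac{72}{7}\right) + 263\right) = 340 \left(\frac{439}{28} + 263\right) = 340 \cdot \frac{7803}{28} = \frac{663255}{7}$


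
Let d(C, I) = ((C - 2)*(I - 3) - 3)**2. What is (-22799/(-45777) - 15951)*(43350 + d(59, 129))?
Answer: -12554328181108016/15259 ≈ -8.2275e+11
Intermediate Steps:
d(C, I) = (-3 + (-3 + I)*(-2 + C))**2 (d(C, I) = ((-2 + C)*(-3 + I) - 3)**2 = ((-3 + I)*(-2 + C) - 3)**2 = (-3 + (-3 + I)*(-2 + C))**2)
(-22799/(-45777) - 15951)*(43350 + d(59, 129)) = (-22799/(-45777) - 15951)*(43350 + (3 - 3*59 - 2*129 + 59*129)**2) = (-22799*(-1/45777) - 15951)*(43350 + (3 - 177 - 258 + 7611)**2) = (22799/45777 - 15951)*(43350 + 7179**2) = -730166128*(43350 + 51538041)/45777 = -730166128/45777*51581391 = -12554328181108016/15259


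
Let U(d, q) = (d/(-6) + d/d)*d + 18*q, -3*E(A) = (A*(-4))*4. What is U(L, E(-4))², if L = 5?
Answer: 5285401/36 ≈ 1.4682e+5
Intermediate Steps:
E(A) = 16*A/3 (E(A) = -A*(-4)*4/3 = -(-4*A)*4/3 = -(-16)*A/3 = 16*A/3)
U(d, q) = 18*q + d*(1 - d/6) (U(d, q) = (d*(-⅙) + 1)*d + 18*q = (-d/6 + 1)*d + 18*q = (1 - d/6)*d + 18*q = d*(1 - d/6) + 18*q = 18*q + d*(1 - d/6))
U(L, E(-4))² = (5 + 18*((16/3)*(-4)) - ⅙*5²)² = (5 + 18*(-64/3) - ⅙*25)² = (5 - 384 - 25/6)² = (-2299/6)² = 5285401/36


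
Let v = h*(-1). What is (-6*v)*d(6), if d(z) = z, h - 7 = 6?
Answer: 468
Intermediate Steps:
h = 13 (h = 7 + 6 = 13)
v = -13 (v = 13*(-1) = -13)
(-6*v)*d(6) = -6*(-13)*6 = 78*6 = 468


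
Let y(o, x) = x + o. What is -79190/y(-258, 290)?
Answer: -39595/16 ≈ -2474.7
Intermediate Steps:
y(o, x) = o + x
-79190/y(-258, 290) = -79190/(-258 + 290) = -79190/32 = -79190*1/32 = -39595/16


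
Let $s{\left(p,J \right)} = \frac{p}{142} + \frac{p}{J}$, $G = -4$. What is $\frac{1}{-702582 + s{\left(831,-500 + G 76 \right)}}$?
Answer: $- \frac{19028}{13368638609} \approx -1.4233 \cdot 10^{-6}$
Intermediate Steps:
$s{\left(p,J \right)} = \frac{p}{142} + \frac{p}{J}$ ($s{\left(p,J \right)} = p \frac{1}{142} + \frac{p}{J} = \frac{p}{142} + \frac{p}{J}$)
$\frac{1}{-702582 + s{\left(831,-500 + G 76 \right)}} = \frac{1}{-702582 + \left(\frac{1}{142} \cdot 831 + \frac{831}{-500 - 304}\right)} = \frac{1}{-702582 + \left(\frac{831}{142} + \frac{831}{-500 - 304}\right)} = \frac{1}{-702582 + \left(\frac{831}{142} + \frac{831}{-804}\right)} = \frac{1}{-702582 + \left(\frac{831}{142} + 831 \left(- \frac{1}{804}\right)\right)} = \frac{1}{-702582 + \left(\frac{831}{142} - \frac{277}{268}\right)} = \frac{1}{-702582 + \frac{91687}{19028}} = \frac{1}{- \frac{13368638609}{19028}} = - \frac{19028}{13368638609}$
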